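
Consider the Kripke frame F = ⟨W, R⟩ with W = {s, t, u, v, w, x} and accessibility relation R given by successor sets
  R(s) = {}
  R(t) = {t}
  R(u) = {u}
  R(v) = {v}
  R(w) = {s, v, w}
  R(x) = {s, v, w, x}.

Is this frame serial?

No

Serial: no — s has no R-successor.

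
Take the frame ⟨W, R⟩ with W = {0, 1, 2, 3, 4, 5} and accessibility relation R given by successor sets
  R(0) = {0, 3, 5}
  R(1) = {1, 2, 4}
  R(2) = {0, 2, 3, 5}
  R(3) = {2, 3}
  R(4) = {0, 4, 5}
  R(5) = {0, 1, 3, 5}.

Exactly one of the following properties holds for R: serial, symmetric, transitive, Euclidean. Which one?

serial

Serial: yes — every world has a successor (e.g. 0 R 0).
Symmetric: no — 0 R 3 but not 3 R 0.
Transitive: no — 0 R 3 and 3 R 2, but not 0 R 2.
Euclidean: no — 0 R 3 and 0 R 5, but not 3 R 5.
Only serial holds.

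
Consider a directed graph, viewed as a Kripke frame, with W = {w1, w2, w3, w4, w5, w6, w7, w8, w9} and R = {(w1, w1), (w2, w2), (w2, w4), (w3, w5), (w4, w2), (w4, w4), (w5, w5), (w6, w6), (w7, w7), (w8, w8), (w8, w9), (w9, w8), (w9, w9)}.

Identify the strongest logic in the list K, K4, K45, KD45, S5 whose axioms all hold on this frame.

KD45

Transitive (axiom 4): yes — every two-step R-path is closed by a direct edge.
Euclidean (axiom 5): yes — any two successors of a common world are R-related.
Serial (axiom D): yes — every world has a successor (e.g. w1 R w1).
Reflexive (axiom T): no — w3 is not related to itself.
So F validates K, K4, K45, KD45; S5 would additionally require R to be reflexive. The strongest is KD45.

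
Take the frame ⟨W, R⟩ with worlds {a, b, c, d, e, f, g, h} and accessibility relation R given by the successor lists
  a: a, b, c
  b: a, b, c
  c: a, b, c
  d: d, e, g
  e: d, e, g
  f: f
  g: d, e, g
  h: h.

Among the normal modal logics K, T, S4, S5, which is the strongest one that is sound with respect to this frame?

S5

Reflexive (axiom T): yes — every world is R-related to itself.
Transitive (axiom 4): yes — every two-step R-path is closed by a direct edge.
Euclidean (axiom 5): yes — any two successors of a common world are R-related.
So F validates K, T, S4, S5. The strongest is S5.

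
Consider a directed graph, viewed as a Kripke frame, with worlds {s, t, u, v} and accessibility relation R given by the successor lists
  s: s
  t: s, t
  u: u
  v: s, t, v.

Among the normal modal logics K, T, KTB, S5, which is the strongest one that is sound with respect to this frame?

Reflexive (axiom T): yes — every world is R-related to itself.
Symmetric (axiom B): no — t R s but not s R t.
Euclidean (axiom 5): no — v R s and v R t, but not s R t.
So F validates K, T; KTB would additionally require R to be symmetric. The strongest is T.

T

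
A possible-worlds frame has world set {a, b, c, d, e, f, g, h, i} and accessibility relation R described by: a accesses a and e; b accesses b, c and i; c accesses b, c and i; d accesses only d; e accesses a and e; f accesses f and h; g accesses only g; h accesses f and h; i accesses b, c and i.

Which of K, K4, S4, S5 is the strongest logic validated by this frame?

S5

Transitive (axiom 4): yes — every two-step R-path is closed by a direct edge.
Reflexive (axiom T): yes — every world is R-related to itself.
Euclidean (axiom 5): yes — any two successors of a common world are R-related.
So F validates K, K4, S4, S5. The strongest is S5.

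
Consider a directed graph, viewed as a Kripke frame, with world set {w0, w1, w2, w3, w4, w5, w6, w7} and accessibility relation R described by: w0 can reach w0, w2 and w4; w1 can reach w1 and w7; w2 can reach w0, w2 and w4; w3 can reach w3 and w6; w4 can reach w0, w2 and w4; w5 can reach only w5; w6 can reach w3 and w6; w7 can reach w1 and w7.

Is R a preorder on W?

Yes

Reflexive: yes — every world is R-related to itself.
Transitive: yes — every two-step R-path is closed by a direct edge.
So R is a preorder.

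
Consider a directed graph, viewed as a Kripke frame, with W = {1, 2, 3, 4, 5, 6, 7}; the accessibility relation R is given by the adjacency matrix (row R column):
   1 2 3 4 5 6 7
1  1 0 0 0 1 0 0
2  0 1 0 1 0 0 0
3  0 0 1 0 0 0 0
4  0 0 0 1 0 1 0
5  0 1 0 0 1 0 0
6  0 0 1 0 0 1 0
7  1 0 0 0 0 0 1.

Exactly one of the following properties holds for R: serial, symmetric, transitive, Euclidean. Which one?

serial

Serial: yes — every world has a successor (e.g. 1 R 1).
Symmetric: no — 1 R 5 but not 5 R 1.
Transitive: no — 1 R 5 and 5 R 2, but not 1 R 2.
Euclidean: no — 1 R 5 and 1 R 1, but not 5 R 1.
Only serial holds.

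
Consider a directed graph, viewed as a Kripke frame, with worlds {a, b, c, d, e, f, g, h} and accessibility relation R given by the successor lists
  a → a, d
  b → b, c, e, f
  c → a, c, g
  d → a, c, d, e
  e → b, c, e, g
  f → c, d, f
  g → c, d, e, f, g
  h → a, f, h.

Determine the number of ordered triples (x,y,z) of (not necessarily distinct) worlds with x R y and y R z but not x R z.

27

Enumerating: (a,d,c), (a,d,e), (b,c,a), (b,c,g), (b,e,g), (b,f,d), (c,a,d), (c,g,d), (c,g,e), (c,g,f), (d,c,g), (d,e,b), … and 15 more.
Total: 27.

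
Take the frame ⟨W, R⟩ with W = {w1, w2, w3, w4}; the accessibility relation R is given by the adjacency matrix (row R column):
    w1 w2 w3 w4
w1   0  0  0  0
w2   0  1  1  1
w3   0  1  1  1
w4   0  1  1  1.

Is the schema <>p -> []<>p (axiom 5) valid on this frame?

The schema 5 characterises exactly the Euclidean frames.
Euclidean: yes — any two successors of a common world are R-related.

Yes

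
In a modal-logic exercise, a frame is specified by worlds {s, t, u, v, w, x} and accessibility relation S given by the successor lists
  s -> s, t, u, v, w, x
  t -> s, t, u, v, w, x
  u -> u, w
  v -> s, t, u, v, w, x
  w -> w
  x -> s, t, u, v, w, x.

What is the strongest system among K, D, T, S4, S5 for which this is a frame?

Serial (axiom D): yes — every world has a successor (e.g. s S s).
Reflexive (axiom T): yes — every world is S-related to itself.
Transitive (axiom 4): yes — every two-step S-path is closed by a direct edge.
Euclidean (axiom 5): no — s S u and s S t, but not u S t.
So F validates K, D, T, S4; S5 would additionally require S to be Euclidean. The strongest is S4.

S4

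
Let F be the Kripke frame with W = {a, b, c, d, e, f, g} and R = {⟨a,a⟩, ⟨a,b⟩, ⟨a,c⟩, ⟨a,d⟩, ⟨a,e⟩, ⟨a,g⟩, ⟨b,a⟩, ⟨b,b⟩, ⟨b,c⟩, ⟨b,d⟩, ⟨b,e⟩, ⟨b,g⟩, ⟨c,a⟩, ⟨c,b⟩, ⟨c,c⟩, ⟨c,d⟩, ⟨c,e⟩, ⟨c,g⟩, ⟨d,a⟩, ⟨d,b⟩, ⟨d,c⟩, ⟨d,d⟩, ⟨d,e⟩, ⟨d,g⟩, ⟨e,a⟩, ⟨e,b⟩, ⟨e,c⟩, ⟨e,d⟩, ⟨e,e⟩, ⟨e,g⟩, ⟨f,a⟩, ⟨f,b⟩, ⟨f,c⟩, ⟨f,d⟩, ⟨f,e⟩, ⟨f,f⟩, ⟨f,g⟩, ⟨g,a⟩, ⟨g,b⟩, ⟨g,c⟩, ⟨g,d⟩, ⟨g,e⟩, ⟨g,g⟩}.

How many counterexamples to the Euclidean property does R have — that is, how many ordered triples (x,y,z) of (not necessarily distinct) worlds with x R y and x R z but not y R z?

6

Enumerating: (f,a,f), (f,b,f), (f,c,f), (f,d,f), (f,e,f), (f,g,f).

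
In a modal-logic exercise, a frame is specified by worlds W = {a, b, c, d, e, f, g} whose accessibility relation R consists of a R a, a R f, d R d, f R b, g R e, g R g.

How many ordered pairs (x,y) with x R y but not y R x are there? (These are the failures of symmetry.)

3

Enumerating: (a,f), (f,b), (g,e).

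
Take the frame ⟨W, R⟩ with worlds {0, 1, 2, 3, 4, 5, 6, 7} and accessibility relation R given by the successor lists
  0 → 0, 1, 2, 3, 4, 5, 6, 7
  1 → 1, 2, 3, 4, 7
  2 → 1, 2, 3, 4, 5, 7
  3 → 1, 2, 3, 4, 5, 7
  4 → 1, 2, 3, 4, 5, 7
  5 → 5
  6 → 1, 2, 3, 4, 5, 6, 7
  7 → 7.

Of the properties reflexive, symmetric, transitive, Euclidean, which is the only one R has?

reflexive

Reflexive: yes — every world is R-related to itself.
Symmetric: no — 0 R 1 but not 1 R 0.
Transitive: no — 1 R 2 and 2 R 5, but not 1 R 5.
Euclidean: no — 0 R 1 and 0 R 5, but not 1 R 5.
Only reflexive holds.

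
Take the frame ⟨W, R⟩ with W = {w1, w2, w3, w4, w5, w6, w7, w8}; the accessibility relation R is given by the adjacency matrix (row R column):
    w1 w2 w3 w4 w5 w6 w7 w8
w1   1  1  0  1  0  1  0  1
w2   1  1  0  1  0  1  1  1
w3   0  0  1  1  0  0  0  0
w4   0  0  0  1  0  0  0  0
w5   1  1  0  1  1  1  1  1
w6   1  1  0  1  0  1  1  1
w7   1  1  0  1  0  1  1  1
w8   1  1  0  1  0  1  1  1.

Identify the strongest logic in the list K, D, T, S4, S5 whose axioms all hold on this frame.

Serial (axiom D): yes — every world has a successor (e.g. w1 R w1).
Reflexive (axiom T): yes — every world is R-related to itself.
Transitive (axiom 4): no — w1 R w2 and w2 R w7, but not w1 R w7.
Euclidean (axiom 5): no — w1 R w4 and w1 R w2, but not w4 R w2.
So F validates K, D, T; S4 would additionally require R to be transitive. The strongest is T.

T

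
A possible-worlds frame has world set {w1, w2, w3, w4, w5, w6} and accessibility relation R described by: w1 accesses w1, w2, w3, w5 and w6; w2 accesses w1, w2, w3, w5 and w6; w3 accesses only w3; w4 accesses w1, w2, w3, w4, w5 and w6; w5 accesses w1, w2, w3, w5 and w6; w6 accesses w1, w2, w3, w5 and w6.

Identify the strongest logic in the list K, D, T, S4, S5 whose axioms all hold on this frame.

Serial (axiom D): yes — every world has a successor (e.g. w1 R w1).
Reflexive (axiom T): yes — every world is R-related to itself.
Transitive (axiom 4): yes — every two-step R-path is closed by a direct edge.
Euclidean (axiom 5): no — w1 R w3 and w1 R w2, but not w3 R w2.
So F validates K, D, T, S4; S5 would additionally require R to be Euclidean. The strongest is S4.

S4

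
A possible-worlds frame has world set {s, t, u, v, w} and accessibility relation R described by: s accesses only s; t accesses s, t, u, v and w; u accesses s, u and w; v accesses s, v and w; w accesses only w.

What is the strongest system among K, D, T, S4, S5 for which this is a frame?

S4

Serial (axiom D): yes — every world has a successor (e.g. s R s).
Reflexive (axiom T): yes — every world is R-related to itself.
Transitive (axiom 4): yes — every two-step R-path is closed by a direct edge.
Euclidean (axiom 5): no — t R s and t R u, but not s R u.
So F validates K, D, T, S4; S5 would additionally require R to be Euclidean. The strongest is S4.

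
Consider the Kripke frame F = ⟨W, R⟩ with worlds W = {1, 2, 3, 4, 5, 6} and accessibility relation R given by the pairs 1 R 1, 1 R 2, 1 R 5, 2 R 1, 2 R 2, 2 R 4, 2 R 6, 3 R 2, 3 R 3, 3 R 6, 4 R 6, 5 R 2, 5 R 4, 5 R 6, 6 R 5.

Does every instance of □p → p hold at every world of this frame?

The schema T characterises exactly the reflexive frames.
Reflexive: no — 4 is not related to itself.

No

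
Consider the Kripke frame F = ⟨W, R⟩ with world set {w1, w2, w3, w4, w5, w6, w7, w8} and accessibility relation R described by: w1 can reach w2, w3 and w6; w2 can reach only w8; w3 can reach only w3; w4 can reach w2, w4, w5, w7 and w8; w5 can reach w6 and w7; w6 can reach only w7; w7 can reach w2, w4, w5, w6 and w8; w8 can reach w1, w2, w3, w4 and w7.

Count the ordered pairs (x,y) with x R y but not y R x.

Enumerating: (w1,w2), (w1,w3), (w1,w6), (w4,w2), (w4,w5), (w5,w6), (w7,w2), (w8,w1), (w8,w3).

9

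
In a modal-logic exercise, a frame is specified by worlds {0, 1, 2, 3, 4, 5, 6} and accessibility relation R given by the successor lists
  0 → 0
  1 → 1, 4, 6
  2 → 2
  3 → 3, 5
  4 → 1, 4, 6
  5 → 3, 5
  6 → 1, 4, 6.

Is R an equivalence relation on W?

Yes

Reflexive: yes — every world is R-related to itself.
Symmetric: yes — every pair in R has its reverse in R.
Transitive: yes — every two-step R-path is closed by a direct edge.
So R is an equivalence relation.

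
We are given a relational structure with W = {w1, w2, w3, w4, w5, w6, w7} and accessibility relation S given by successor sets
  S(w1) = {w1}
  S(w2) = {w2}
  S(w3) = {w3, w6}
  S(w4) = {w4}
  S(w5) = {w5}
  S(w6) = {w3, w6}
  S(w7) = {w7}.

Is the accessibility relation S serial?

Serial: yes — every world has a successor (e.g. w1 S w1).

Yes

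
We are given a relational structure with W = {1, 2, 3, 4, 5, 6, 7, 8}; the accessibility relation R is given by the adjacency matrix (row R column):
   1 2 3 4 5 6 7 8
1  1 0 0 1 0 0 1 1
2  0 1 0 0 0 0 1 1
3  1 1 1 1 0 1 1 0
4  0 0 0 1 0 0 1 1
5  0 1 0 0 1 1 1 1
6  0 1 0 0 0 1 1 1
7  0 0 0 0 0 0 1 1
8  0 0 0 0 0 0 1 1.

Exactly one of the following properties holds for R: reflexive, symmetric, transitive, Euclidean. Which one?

reflexive

Reflexive: yes — every world is R-related to itself.
Symmetric: no — 1 R 4 but not 4 R 1.
Transitive: no — 3 R 1 and 1 R 8, but not 3 R 8.
Euclidean: no — 1 R 7 and 1 R 4, but not 7 R 4.
Only reflexive holds.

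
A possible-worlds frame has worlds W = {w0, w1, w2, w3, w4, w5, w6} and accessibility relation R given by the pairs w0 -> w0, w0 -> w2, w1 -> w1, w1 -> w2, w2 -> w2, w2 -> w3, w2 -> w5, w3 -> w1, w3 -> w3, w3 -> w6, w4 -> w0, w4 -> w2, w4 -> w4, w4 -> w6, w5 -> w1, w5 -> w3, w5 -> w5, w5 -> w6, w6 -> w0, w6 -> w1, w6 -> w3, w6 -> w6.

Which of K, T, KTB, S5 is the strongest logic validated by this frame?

T

Reflexive (axiom T): yes — every world is R-related to itself.
Symmetric (axiom B): no — w0 R w2 but not w2 R w0.
Euclidean (axiom 5): no — w2 R w3 and w2 R w5, but not w3 R w5.
So F validates K, T; KTB would additionally require R to be symmetric. The strongest is T.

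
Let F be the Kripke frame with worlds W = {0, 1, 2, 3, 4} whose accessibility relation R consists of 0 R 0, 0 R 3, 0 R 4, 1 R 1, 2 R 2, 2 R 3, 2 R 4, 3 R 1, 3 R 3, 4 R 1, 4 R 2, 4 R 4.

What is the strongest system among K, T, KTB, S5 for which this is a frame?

T

Reflexive (axiom T): yes — every world is R-related to itself.
Symmetric (axiom B): no — 0 R 3 but not 3 R 0.
Euclidean (axiom 5): no — 0 R 3 and 0 R 4, but not 3 R 4.
So F validates K, T; KTB would additionally require R to be symmetric. The strongest is T.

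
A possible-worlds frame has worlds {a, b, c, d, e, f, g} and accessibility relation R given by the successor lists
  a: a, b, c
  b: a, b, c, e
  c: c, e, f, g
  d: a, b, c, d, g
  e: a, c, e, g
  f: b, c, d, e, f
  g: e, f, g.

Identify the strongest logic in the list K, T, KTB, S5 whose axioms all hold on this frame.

T

Reflexive (axiom T): yes — every world is R-related to itself.
Symmetric (axiom B): no — a R c but not c R a.
Euclidean (axiom 5): no — a R c and a R b, but not c R b.
So F validates K, T; KTB would additionally require R to be symmetric. The strongest is T.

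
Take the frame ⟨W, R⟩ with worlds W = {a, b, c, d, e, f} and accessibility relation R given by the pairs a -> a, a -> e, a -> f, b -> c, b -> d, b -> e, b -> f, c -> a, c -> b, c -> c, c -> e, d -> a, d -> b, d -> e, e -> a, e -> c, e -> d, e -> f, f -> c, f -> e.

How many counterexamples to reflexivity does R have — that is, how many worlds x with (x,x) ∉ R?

Enumerating: b, d, e, f.

4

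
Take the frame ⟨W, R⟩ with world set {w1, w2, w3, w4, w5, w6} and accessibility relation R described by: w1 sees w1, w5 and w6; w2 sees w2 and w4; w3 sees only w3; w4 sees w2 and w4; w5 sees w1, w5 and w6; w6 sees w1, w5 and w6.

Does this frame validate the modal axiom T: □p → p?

Yes

The schema T characterises exactly the reflexive frames.
Reflexive: yes — every world is R-related to itself.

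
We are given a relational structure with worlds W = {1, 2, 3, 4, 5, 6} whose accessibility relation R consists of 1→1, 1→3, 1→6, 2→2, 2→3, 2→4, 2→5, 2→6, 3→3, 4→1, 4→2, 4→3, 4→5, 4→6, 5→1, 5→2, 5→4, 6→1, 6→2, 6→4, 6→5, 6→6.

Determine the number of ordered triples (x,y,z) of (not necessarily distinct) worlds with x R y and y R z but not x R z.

Enumerating: (1,6,2), (1,6,4), (1,6,5), (2,4,1), (2,5,1), (2,6,1), (4,2,4), (4,5,4), (4,6,4), (5,1,3), (5,1,6), (5,2,3), … and 8 more.
Total: 20.

20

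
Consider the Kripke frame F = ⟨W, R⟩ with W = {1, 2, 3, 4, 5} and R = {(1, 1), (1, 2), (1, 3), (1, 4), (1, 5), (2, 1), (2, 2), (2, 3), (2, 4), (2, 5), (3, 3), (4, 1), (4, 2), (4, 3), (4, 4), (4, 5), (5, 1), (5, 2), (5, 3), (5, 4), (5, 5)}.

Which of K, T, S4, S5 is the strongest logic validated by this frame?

S4

Reflexive (axiom T): yes — every world is R-related to itself.
Transitive (axiom 4): yes — every two-step R-path is closed by a direct edge.
Euclidean (axiom 5): no — 1 R 3 and 1 R 2, but not 3 R 2.
So F validates K, T, S4; S5 would additionally require R to be Euclidean. The strongest is S4.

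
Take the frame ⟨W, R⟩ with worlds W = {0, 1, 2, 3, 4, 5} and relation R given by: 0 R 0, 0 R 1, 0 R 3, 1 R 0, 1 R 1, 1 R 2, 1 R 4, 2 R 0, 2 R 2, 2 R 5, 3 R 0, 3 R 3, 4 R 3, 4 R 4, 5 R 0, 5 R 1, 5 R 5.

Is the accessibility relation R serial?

Yes

Serial: yes — every world has a successor (e.g. 0 R 0).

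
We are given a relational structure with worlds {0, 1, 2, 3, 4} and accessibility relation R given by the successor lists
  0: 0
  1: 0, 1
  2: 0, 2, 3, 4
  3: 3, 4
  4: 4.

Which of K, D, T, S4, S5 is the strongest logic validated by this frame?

S4

Serial (axiom D): yes — every world has a successor (e.g. 0 R 0).
Reflexive (axiom T): yes — every world is R-related to itself.
Transitive (axiom 4): yes — every two-step R-path is closed by a direct edge.
Euclidean (axiom 5): no — 2 R 0 and 2 R 3, but not 0 R 3.
So F validates K, D, T, S4; S5 would additionally require R to be Euclidean. The strongest is S4.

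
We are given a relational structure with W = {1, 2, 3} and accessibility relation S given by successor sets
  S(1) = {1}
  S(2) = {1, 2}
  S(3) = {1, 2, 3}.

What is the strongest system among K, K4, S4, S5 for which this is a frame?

S4

Transitive (axiom 4): yes — every two-step S-path is closed by a direct edge.
Reflexive (axiom T): yes — every world is S-related to itself.
Euclidean (axiom 5): no — 3 S 1 and 3 S 2, but not 1 S 2.
So F validates K, K4, S4; S5 would additionally require S to be Euclidean. The strongest is S4.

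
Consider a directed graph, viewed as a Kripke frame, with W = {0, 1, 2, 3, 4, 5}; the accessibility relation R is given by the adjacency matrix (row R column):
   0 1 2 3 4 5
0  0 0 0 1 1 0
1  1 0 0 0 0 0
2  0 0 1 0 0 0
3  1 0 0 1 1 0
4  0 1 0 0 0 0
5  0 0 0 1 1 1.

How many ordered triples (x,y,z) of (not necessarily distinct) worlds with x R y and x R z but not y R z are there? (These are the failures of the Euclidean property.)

12

Enumerating: (0,4,3), (0,4,4), (1,0,0), (3,0,0), (3,4,0), (3,4,3), (3,4,4), (4,1,1), (5,3,5), (5,4,3), (5,4,4), (5,4,5).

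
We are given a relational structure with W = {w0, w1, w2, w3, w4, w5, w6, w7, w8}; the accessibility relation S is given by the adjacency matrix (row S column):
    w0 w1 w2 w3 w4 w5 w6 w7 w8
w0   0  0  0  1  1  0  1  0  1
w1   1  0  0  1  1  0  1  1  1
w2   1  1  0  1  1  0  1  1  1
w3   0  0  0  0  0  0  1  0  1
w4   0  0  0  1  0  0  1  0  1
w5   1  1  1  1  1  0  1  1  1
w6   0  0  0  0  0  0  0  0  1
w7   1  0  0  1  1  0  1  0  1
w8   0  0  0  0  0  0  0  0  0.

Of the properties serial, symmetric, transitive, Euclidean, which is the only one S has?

transitive

Serial: no — w8 has no S-successor.
Symmetric: no — w0 S w3 but not w3 S w0.
Transitive: yes — every two-step S-path is closed by a direct edge.
Euclidean: no — w0 S w3 and w0 S w4, but not w3 S w4.
Only transitive holds.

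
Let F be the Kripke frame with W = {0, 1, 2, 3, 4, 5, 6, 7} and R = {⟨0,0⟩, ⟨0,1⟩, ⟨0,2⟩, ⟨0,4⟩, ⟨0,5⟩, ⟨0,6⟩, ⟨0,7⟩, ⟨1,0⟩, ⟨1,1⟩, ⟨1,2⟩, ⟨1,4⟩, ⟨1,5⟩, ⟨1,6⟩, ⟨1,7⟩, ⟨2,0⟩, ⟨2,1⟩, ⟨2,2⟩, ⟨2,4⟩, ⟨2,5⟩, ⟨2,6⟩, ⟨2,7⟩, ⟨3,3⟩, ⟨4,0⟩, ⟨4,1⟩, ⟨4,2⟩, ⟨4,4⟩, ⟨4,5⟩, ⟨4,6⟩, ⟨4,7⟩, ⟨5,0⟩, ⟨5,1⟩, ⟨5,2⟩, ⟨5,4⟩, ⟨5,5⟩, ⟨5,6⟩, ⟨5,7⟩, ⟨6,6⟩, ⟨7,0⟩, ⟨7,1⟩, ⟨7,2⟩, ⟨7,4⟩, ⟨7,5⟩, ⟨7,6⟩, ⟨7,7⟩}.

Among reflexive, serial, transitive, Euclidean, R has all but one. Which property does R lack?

Reflexive: yes — every world is R-related to itself.
Serial: yes — every world has a successor (e.g. 0 R 0).
Transitive: yes — every two-step R-path is closed by a direct edge.
Euclidean: no — 0 R 6 and 0 R 1, but not 6 R 1.
Only Euclidean fails.

Euclidean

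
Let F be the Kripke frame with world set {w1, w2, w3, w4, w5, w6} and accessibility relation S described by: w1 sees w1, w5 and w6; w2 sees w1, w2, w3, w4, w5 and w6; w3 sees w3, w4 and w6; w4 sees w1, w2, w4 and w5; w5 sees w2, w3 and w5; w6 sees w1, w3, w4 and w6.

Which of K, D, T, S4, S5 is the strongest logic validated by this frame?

T

Serial (axiom D): yes — every world has a successor (e.g. w1 S w1).
Reflexive (axiom T): yes — every world is S-related to itself.
Transitive (axiom 4): no — w1 S w5 and w5 S w2, but not w1 S w2.
Euclidean (axiom 5): no — w1 S w5 and w1 S w6, but not w5 S w6.
So F validates K, D, T; S4 would additionally require S to be transitive. The strongest is T.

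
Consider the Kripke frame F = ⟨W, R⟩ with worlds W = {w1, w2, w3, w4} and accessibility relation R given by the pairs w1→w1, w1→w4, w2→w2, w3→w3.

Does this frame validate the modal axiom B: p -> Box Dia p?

No

The schema B characterises exactly the symmetric frames.
Symmetric: no — w1 R w4 but not w4 R w1.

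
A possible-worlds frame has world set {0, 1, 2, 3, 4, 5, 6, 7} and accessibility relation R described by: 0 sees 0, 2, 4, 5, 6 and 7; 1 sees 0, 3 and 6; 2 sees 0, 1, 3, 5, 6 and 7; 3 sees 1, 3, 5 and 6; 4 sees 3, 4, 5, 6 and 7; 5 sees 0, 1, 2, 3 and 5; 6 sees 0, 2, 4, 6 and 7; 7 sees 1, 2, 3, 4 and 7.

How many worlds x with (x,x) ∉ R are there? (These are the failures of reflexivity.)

Enumerating: 1, 2.

2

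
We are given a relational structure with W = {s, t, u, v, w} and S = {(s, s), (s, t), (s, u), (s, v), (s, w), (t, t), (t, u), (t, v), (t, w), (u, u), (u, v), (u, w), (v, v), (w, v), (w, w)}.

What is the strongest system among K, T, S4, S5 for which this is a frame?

S4

Reflexive (axiom T): yes — every world is S-related to itself.
Transitive (axiom 4): yes — every two-step S-path is closed by a direct edge.
Euclidean (axiom 5): no — s S u and s S t, but not u S t.
So F validates K, T, S4; S5 would additionally require S to be Euclidean. The strongest is S4.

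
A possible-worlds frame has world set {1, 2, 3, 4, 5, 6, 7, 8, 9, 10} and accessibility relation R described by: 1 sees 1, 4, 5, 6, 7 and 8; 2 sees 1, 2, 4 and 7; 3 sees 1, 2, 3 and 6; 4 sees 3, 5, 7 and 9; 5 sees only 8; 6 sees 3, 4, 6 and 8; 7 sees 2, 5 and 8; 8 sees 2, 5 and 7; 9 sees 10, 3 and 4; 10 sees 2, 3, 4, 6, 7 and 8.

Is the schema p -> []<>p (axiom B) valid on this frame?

No

By correspondence theory, B is valid on a frame iff R is symmetric.
Symmetric: no — 1 R 4 but not 4 R 1.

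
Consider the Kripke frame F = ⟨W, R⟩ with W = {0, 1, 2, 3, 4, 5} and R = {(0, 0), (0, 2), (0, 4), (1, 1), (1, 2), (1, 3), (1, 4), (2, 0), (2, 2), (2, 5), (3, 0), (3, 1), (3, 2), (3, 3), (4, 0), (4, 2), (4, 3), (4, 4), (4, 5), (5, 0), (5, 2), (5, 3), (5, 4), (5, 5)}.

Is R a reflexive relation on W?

Yes

Reflexive: yes — every world is R-related to itself.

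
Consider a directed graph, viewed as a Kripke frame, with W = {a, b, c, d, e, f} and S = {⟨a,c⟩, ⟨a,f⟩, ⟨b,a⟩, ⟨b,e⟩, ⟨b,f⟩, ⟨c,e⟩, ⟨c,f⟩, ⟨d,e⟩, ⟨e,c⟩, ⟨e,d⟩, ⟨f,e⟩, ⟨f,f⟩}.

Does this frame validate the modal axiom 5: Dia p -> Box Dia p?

No

Axiom 5 corresponds to the accessibility relation being Euclidean.
Euclidean: no — a S f and a S c, but not f S c.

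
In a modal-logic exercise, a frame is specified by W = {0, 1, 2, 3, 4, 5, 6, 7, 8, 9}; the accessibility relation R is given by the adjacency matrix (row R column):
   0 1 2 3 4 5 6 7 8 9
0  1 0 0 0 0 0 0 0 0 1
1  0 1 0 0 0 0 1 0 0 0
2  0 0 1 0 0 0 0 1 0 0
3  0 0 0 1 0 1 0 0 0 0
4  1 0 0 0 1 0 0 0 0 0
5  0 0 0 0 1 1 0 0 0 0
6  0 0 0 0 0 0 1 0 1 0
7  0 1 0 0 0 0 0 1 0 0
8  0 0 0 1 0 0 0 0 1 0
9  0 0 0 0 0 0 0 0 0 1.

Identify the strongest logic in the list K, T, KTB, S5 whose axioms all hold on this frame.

T

Reflexive (axiom T): yes — every world is R-related to itself.
Symmetric (axiom B): no — 0 R 9 but not 9 R 0.
Euclidean (axiom 5): no — 0 R 9 and 0 R 0, but not 9 R 0.
So F validates K, T; KTB would additionally require R to be symmetric. The strongest is T.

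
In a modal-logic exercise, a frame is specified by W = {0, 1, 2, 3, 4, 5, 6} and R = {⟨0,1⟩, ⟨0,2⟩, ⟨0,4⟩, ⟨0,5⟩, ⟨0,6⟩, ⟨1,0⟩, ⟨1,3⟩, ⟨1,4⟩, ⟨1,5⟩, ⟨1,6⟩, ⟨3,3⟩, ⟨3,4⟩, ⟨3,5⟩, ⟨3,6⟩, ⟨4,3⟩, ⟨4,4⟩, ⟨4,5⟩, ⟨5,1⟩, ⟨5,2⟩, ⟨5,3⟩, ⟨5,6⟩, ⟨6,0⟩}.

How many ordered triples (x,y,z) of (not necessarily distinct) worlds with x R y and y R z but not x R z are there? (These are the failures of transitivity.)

Enumerating: (0,1,0), (0,1,3), (0,4,3), (0,5,3), (0,6,0), (1,0,1), (1,0,2), (1,5,1), (1,5,2), (3,5,1), (3,5,2), (3,6,0), … and 15 more.
Total: 27.

27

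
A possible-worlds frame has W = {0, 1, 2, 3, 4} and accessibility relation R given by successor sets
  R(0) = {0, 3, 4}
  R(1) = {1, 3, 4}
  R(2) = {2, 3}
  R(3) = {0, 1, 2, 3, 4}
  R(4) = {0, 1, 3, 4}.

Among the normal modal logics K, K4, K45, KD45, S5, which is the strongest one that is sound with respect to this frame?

Transitive (axiom 4): no — 0 R 3 and 3 R 1, but not 0 R 1.
Euclidean (axiom 5): no — 3 R 0 and 3 R 1, but not 0 R 1.
Serial (axiom D): yes — every world has a successor (e.g. 0 R 0).
Reflexive (axiom T): yes — every world is R-related to itself.
So F validates K; K4 would additionally require R to be transitive. The strongest is K.

K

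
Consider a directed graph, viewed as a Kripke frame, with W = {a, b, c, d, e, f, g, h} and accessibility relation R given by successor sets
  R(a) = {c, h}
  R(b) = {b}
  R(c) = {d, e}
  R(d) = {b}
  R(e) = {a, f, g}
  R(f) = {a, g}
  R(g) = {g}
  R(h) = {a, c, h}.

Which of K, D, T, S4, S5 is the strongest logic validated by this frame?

D

Serial (axiom D): yes — every world has a successor (e.g. a R c).
Reflexive (axiom T): no — a is not related to itself.
Transitive (axiom 4): no — a R c and c R d, but not a R d.
Euclidean (axiom 5): no — a R c and a R h, but not c R h.
So F validates K, D; T would additionally require R to be reflexive. The strongest is D.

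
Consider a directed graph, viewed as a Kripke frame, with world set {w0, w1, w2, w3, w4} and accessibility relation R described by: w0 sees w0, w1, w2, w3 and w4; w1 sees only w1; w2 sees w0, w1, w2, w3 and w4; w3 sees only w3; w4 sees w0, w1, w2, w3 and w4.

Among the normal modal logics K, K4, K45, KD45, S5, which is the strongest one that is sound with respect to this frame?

Transitive (axiom 4): yes — every two-step R-path is closed by a direct edge.
Euclidean (axiom 5): no — w0 R w1 and w0 R w2, but not w1 R w2.
Serial (axiom D): yes — every world has a successor (e.g. w0 R w0).
Reflexive (axiom T): yes — every world is R-related to itself.
So F validates K, K4; K45 would additionally require R to be Euclidean. The strongest is K4.

K4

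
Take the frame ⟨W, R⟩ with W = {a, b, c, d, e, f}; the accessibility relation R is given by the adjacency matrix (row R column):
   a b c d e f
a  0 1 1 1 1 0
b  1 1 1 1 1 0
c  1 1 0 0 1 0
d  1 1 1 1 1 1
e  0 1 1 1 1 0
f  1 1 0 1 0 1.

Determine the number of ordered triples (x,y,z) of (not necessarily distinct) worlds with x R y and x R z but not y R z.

Enumerating: (a,c,c), (a,c,d), (b,a,a), (b,c,c), (b,c,d), (b,e,a), (c,a,a), (c,e,a), (d,a,a), (d,a,f), (d,b,f), (d,c,c), … and 11 more.
Total: 23.

23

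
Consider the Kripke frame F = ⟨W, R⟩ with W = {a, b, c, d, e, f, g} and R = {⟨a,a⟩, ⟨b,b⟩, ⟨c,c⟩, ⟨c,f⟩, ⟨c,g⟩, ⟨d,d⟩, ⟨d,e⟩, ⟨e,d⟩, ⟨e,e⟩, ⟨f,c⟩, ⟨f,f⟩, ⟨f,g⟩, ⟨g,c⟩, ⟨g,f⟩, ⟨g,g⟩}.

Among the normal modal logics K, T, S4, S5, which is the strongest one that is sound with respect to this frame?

S5

Reflexive (axiom T): yes — every world is R-related to itself.
Transitive (axiom 4): yes — every two-step R-path is closed by a direct edge.
Euclidean (axiom 5): yes — any two successors of a common world are R-related.
So F validates K, T, S4, S5. The strongest is S5.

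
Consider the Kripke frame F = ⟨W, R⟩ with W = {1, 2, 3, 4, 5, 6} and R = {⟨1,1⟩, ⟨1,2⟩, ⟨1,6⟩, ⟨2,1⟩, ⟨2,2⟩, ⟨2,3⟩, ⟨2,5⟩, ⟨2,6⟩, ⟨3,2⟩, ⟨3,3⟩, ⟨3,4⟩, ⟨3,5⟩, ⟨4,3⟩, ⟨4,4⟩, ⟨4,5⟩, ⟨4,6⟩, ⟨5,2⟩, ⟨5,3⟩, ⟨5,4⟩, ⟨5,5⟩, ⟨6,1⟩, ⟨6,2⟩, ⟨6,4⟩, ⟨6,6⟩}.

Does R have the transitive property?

No

Transitive: no — 1 R 2 and 2 R 3, but not 1 R 3.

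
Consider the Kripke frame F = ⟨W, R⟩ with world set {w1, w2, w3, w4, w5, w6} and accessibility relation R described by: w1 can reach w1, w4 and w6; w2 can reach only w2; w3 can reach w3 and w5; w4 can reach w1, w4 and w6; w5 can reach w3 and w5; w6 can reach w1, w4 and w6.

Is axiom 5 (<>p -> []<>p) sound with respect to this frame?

By correspondence theory, 5 is valid on a frame iff R is Euclidean.
Euclidean: yes — any two successors of a common world are R-related.

Yes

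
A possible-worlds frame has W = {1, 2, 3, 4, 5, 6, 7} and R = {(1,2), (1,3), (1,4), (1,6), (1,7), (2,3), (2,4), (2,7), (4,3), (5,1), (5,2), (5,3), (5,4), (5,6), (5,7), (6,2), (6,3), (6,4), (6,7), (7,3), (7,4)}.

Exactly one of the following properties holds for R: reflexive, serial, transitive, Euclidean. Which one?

transitive

Reflexive: no — 1 is not related to itself.
Serial: no — 3 has no R-successor.
Transitive: yes — every two-step R-path is closed by a direct edge.
Euclidean: no — 1 R 2 and 1 R 6, but not 2 R 6.
Only transitive holds.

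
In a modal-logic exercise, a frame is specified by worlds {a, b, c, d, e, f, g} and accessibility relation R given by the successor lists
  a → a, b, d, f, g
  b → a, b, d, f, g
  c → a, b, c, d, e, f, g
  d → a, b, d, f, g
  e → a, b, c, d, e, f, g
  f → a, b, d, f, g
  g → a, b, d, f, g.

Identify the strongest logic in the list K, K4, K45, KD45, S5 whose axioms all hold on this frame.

Transitive (axiom 4): yes — every two-step R-path is closed by a direct edge.
Euclidean (axiom 5): no — c R a and c R e, but not a R e.
Serial (axiom D): yes — every world has a successor (e.g. a R a).
Reflexive (axiom T): yes — every world is R-related to itself.
So F validates K, K4; K45 would additionally require R to be Euclidean. The strongest is K4.

K4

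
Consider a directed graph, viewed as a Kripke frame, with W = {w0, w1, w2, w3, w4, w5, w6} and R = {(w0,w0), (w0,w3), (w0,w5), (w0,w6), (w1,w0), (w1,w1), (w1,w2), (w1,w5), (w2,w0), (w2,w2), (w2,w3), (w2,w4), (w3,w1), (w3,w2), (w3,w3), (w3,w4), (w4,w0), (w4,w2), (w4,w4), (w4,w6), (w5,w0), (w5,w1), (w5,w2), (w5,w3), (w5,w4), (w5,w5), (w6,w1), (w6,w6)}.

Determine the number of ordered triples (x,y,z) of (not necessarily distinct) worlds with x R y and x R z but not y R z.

Enumerating: (w0,w3,w0), (w0,w3,w5), (w0,w3,w6), (w0,w5,w6), (w0,w6,w0), (w0,w6,w3), (w0,w6,w5), (w1,w0,w1), (w1,w0,w2), (w1,w2,w1), (w1,w2,w5), (w2,w0,w2), … and 27 more.
Total: 39.

39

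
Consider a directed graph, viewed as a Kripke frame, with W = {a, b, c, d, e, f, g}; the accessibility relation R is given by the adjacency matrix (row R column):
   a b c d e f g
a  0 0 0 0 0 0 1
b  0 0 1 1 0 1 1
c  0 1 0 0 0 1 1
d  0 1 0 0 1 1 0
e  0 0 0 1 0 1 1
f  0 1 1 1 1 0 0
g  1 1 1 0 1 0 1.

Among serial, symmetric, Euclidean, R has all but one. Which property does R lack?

Euclidean

Serial: yes — every world has a successor (e.g. a R g).
Symmetric: yes — every pair in R has its reverse in R.
Euclidean: no — b R c and b R d, but not c R d.
Only Euclidean fails.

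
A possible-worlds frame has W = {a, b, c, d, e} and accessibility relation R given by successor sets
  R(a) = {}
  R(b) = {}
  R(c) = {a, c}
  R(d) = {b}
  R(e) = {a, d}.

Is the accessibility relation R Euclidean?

Euclidean: no — e R a and e R d, but not a R d.

No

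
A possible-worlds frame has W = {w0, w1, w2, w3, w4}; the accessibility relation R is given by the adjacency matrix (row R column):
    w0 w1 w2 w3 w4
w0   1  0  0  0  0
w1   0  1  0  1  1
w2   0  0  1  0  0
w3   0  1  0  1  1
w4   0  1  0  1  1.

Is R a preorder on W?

Reflexive: yes — every world is R-related to itself.
Transitive: yes — every two-step R-path is closed by a direct edge.
So R is a preorder.

Yes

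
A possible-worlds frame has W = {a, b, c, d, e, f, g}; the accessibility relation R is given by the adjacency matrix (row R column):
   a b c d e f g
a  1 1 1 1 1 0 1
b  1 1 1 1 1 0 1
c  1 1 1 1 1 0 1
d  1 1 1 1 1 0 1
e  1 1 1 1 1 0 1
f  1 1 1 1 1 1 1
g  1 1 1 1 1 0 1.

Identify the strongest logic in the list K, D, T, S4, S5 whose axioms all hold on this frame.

Serial (axiom D): yes — every world has a successor (e.g. a R a).
Reflexive (axiom T): yes — every world is R-related to itself.
Transitive (axiom 4): yes — every two-step R-path is closed by a direct edge.
Euclidean (axiom 5): no — f R a and f R f, but not a R f.
So F validates K, D, T, S4; S5 would additionally require R to be Euclidean. The strongest is S4.

S4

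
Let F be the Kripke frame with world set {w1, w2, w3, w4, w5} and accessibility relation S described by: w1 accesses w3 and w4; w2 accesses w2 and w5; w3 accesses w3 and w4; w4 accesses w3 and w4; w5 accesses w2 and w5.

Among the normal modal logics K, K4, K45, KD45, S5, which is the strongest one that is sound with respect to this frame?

KD45

Transitive (axiom 4): yes — every two-step S-path is closed by a direct edge.
Euclidean (axiom 5): yes — any two successors of a common world are S-related.
Serial (axiom D): yes — every world has a successor (e.g. w1 S w3).
Reflexive (axiom T): no — w1 is not related to itself.
So F validates K, K4, K45, KD45; S5 would additionally require S to be reflexive. The strongest is KD45.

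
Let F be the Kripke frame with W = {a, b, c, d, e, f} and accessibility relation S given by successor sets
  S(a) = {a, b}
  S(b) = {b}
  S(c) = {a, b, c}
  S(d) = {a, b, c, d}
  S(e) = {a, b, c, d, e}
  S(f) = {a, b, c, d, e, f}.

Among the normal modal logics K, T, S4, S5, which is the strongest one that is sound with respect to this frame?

Reflexive (axiom T): yes — every world is S-related to itself.
Transitive (axiom 4): yes — every two-step S-path is closed by a direct edge.
Euclidean (axiom 5): no — c S b and c S a, but not b S a.
So F validates K, T, S4; S5 would additionally require S to be Euclidean. The strongest is S4.

S4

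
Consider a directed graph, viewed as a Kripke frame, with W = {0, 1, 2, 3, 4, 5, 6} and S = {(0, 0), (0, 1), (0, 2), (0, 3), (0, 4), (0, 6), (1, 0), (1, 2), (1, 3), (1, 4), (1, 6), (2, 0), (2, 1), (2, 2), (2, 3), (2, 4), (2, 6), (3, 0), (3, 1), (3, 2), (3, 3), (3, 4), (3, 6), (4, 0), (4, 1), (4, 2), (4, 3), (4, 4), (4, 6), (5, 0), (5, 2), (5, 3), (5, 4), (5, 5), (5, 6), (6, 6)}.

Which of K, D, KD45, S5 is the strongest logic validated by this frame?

Serial (axiom D): yes — every world has a successor (e.g. 0 S 0).
Euclidean (axiom 5): no — 0 S 6 and 0 S 1, but not 6 S 1.
Transitive (axiom 4): no — 5 S 0 and 0 S 1, but not 5 S 1.
Reflexive (axiom T): no — 1 is not related to itself.
So F validates K, D; KD45 would additionally require S to be Euclidean and transitive. The strongest is D.

D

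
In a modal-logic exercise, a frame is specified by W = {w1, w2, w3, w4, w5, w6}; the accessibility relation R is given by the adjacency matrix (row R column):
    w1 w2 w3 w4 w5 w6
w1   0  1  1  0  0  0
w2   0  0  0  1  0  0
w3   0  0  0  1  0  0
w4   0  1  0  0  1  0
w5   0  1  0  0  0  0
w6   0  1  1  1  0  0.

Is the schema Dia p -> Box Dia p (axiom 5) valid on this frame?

The schema 5 characterises exactly the Euclidean frames.
Euclidean: no — w1 R w2 and w1 R w3, but not w2 R w3.

No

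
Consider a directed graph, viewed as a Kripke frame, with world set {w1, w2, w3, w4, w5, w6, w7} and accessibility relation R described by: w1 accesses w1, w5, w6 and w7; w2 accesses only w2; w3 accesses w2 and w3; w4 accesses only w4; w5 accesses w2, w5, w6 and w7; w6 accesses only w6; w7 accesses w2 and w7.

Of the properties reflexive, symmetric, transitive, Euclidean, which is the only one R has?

reflexive

Reflexive: yes — every world is R-related to itself.
Symmetric: no — w1 R w5 but not w5 R w1.
Transitive: no — w1 R w5 and w5 R w2, but not w1 R w2.
Euclidean: no — w1 R w6 and w1 R w5, but not w6 R w5.
Only reflexive holds.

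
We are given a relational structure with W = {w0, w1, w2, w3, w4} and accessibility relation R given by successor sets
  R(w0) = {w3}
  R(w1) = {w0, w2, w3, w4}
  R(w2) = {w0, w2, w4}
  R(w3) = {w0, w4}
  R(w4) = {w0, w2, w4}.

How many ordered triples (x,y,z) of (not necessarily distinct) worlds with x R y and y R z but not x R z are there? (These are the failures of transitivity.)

Enumerating: (w0,w3,w0), (w0,w3,w4), (w2,w0,w3), (w3,w0,w3), (w3,w4,w2), (w4,w0,w3).

6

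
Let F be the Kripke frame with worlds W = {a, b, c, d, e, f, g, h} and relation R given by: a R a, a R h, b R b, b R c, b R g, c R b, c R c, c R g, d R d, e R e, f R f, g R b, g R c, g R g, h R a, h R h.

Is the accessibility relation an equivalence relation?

Yes

Reflexive: yes — every world is R-related to itself.
Symmetric: yes — every pair in R has its reverse in R.
Transitive: yes — every two-step R-path is closed by a direct edge.
So R is an equivalence relation.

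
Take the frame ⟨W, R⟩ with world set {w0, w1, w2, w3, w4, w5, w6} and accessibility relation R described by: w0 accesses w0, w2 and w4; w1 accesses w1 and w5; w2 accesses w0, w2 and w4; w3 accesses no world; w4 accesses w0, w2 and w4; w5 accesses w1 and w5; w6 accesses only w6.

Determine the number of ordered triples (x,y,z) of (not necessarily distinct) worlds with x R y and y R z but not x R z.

R is transitive; there are no such tuples.

0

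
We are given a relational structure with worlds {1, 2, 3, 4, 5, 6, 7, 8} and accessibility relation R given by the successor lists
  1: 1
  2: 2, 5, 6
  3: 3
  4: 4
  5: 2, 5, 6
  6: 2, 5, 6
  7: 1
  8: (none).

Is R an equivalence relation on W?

No

Reflexive: no — 7 is not related to itself.
Symmetric: no — 7 R 1 but not 1 R 7.
Transitive: yes — every two-step R-path is closed by a direct edge.
So R is not an equivalence relation.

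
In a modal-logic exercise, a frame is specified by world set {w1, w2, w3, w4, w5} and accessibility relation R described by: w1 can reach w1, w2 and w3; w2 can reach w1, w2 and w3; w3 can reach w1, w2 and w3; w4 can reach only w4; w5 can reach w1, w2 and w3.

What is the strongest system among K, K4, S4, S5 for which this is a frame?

K4

Transitive (axiom 4): yes — every two-step R-path is closed by a direct edge.
Reflexive (axiom T): no — w5 is not related to itself.
Euclidean (axiom 5): yes — any two successors of a common world are R-related.
So F validates K, K4; S4 would additionally require R to be reflexive. The strongest is K4.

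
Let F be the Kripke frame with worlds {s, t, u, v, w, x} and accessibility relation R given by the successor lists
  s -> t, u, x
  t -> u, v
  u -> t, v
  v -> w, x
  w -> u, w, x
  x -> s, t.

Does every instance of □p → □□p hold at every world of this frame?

No

The schema 4 characterises exactly the transitive frames.
Transitive: no — s R t and t R v, but not s R v.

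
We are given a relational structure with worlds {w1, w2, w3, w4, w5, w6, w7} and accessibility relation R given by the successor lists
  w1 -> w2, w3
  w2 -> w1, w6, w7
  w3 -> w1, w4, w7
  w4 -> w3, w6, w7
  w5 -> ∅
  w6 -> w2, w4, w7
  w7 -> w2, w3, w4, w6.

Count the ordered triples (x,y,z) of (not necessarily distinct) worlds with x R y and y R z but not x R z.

Enumerating: (w1,w2,w1), (w1,w2,w6), (w1,w2,w7), (w1,w3,w1), (w1,w3,w4), (w1,w3,w7), (w2,w1,w2), (w2,w1,w3), (w2,w6,w2), (w2,w6,w4), (w2,w7,w2), (w2,w7,w3), … and 26 more.
Total: 38.

38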